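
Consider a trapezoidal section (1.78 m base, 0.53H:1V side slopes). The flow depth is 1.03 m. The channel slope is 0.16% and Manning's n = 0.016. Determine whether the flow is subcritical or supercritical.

subcritical

With bottom width b = 1.78 m and side slope z = 0.53: A = (b + zy)y = (1.78 + 0.53×1.03)×1.03 = 2.396 m²; P = b + 2y√(1+z²) = 1.78 + 2×1.03×1.132 = 4.111 m.
Hydraulic radius R = A/P = 2.396/4.111 = 0.5827 m.
V = (1/n) R^(2/3) √S = (1/0.016) × 0.5827^(2/3) × √0.0016 = 1.744 m/s. Hydraulic depth D_h = A/T = 2.396/2.872 = 0.8342 m.
Froude number Fr = V/√(g·D_h) = 1.744/√(9.81×0.8342) = 0.61, which is less than 1, so the flow is subcritical.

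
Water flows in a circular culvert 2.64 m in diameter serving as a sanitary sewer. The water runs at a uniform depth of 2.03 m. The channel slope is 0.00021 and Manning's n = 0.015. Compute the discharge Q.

For a circular section of diameter D = 2.64 m at depth y = 2.03 m, the central angle is θ = 2 arccos(1 − 2y/D) = 4.277 rad. Then A = (D²/8)(θ − sin θ) = 4.517 m² and P = Dθ/2 = 5.646 m.
Hydraulic radius R = A/P = 4.517/5.646 = 0.7999 m.
Manning's equation: Q = (1/n) A R^(2/3) S^(1/2) = (1/0.015) × 4.517 × 0.7999^(2/3) × 0.00021^(1/2) = 3.76 m³/s.

Q = 3.76 m³/s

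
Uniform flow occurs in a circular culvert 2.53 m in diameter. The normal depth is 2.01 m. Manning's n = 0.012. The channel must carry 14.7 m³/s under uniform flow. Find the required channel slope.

S = 0.00241

For a circular section of diameter D = 2.53 m at depth y = 2.01 m, the central angle is θ = 2 arccos(1 − 2y/D) = 4.401 rad. Then A = (D²/8)(θ − sin θ) = 4.283 m² and P = Dθ/2 = 5.567 m.
Hydraulic radius R = A/P = 4.283/5.567 = 0.7693 m.
From Manning's equation, S = [nQ / (1 A R^(2/3))]² = [0.012 × 14.7 / (1 × 4.283 × 0.7693^(2/3))]² = 0.00241.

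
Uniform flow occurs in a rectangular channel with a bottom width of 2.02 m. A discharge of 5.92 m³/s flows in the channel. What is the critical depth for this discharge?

y_c = 0.957 m

For a rectangular channel, critical depth y_c = (q²/g)^(1/3) where q = Q/b = 5.92/2.02 = 2.931 m²/s.
So y_c = (2.931²/9.81)^(1/3) = 0.957 m.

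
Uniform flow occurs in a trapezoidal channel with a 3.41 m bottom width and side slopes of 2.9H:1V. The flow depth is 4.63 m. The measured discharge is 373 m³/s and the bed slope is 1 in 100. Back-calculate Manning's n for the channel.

With bottom width b = 3.41 m and side slope z = 2.9: A = (b + zy)y = (3.41 + 2.9×4.63)×4.63 = 77.96 m²; P = b + 2y√(1+z²) = 3.41 + 2×4.63×3.068 = 31.82 m.
Hydraulic radius R = A/P = 77.96/31.82 = 2.45 m.
Rearranging Manning's equation: n = (1/Q) A R^(2/3) S^(1/2) = (1/373) × 77.96 × 2.45^(2/3) × √0.01 = 0.038.

n = 0.038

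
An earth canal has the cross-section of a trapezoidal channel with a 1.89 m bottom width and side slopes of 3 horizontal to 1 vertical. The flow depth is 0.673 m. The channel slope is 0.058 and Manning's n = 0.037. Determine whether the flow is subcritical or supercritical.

supercritical

With bottom width b = 1.89 m and side slope z = 3: A = (b + zy)y = (1.89 + 3×0.673)×0.673 = 2.631 m²; P = b + 2y√(1+z²) = 1.89 + 2×0.673×3.162 = 6.146 m.
Hydraulic radius R = A/P = 2.631/6.146 = 0.428 m.
V = (1/n) R^(2/3) √S = (1/0.037) × 0.428^(2/3) × √0.058 = 3.697 m/s. Hydraulic depth D_h = A/T = 2.631/5.928 = 0.4438 m.
Froude number Fr = V/√(g·D_h) = 3.697/√(9.81×0.4438) = 1.77, which is greater than 1, so the flow is supercritical.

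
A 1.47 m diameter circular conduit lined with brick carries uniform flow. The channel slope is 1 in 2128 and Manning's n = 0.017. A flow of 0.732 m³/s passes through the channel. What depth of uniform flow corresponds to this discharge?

y_n = 0.871 m

Manning's equation rearranged: A R^(2/3) = nQ / (1·√S) = 0.017 × 0.732 / (√0.0004699) = 0.574.
At y = 1 m: A R^(2/3) = 0.7018 — over.
At y = 0.76 m: A R^(2/3) = 0.4606 — short.
At y = 0.871 m: A R^(2/3) = 0.5738 — ≈ 0.574.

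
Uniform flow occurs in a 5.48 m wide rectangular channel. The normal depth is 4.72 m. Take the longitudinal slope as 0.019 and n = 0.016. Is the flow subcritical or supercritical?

Flow area A = b·y = 5.48 × 4.72 = 25.87 m². Wetted perimeter P = b + 2y = 5.48 + 2×4.72 = 14.92 m.
Hydraulic radius R = A/P = 25.87/14.92 = 1.734 m.
V = (1/n) R^(2/3) √S = (1/0.016) × 1.734^(2/3) × √0.019 = 12.43 m/s. Hydraulic depth D_h = A/T = 25.87/5.48 = 4.72 m.
Froude number Fr = V/√(g·D_h) = 12.43/√(9.81×4.72) = 1.83, which is greater than 1, so the flow is supercritical.

supercritical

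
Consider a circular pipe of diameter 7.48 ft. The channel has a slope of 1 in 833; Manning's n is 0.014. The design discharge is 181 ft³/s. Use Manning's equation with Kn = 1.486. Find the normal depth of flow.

y_n = 4.78 ft

Manning's equation rearranged: A R^(2/3) = nQ / (1.486·√S) = 0.014 × 181 / (1.486 × √0.0012) = 49.22.
Trying y = 6.09 ft: A R^(2/3) = 66.3 — over.
Trying y = 3.38 ft: A R^(2/3) = 27.99 — short.
Trying y = 4.78 ft: A R^(2/3) = 49.23 — close enough.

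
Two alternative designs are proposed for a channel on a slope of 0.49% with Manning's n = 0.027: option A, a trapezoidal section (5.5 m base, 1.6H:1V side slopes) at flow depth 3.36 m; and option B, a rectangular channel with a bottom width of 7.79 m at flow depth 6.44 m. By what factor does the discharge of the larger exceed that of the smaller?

1.56

Channel A: With bottom width b = 5.5 m and side slope z = 1.6: A = (b + zy)y = (5.5 + 1.6×3.36)×3.36 = 36.54 m²; P = b + 2y√(1+z²) = 5.5 + 2×3.36×1.887 = 18.18 m. Hydraulic radius R = A/P = 36.54/18.18 = 2.01 m. Q_A = (1/0.027)·36.54·2.01^(2/3)·√0.0049 = 150.9 m³/s.
Channel B: Flow area A = b·y = 7.79 × 6.44 = 50.17 m². Wetted perimeter P = b + 2y = 7.79 + 2×6.44 = 20.67 m. Hydraulic radius R = A/P = 50.17/20.67 = 2.427 m. Q_B = (1/0.027)·50.17·2.427^(2/3)·√0.0049 = 234.9 m³/s.
The larger discharge is 234.9 m³/s and the smaller is 150.9 m³/s; the ratio is 1.56.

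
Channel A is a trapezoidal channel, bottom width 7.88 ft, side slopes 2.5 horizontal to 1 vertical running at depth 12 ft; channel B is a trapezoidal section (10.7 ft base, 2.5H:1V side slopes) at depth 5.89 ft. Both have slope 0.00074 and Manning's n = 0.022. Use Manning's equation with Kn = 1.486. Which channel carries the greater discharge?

Channel A: With bottom width b = 7.88 ft and side slope z = 2.5: A = (b + zy)y = (7.88 + 2.5×12)×12 = 454.6 ft²; P = b + 2y√(1+z²) = 7.88 + 2×12×2.693 = 72.5 ft. Hydraulic radius R = A/P = 454.6/72.5 = 6.27 ft. Q_A = (1.486/0.022)·454.6·6.27^(2/3)·√0.00074 = 2840 ft³/s.
Channel B: With bottom width b = 10.7 ft and side slope z = 2.5: A = (b + zy)y = (10.7 + 2.5×5.89)×5.89 = 149.8 ft²; P = b + 2y√(1+z²) = 10.7 + 2×5.89×2.693 = 42.42 ft. Hydraulic radius R = A/P = 149.8/42.42 = 3.53 ft. Q_B = (1.486/0.022)·149.8·3.53^(2/3)·√0.00074 = 638 ft³/s.
Q_A = 2840 ft³/s vs Q_B = 638 ft³/s, so channel A carries more.

channel A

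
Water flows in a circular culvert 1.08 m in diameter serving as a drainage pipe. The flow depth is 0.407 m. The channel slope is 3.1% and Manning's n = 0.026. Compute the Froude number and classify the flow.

For a circular section of diameter D = 1.08 m at depth y = 0.407 m, the central angle is θ = 2 arccos(1 − 2y/D) = 2.644 rad. Then A = (D²/8)(θ − sin θ) = 0.3159 m² and P = Dθ/2 = 1.428 m.
Hydraulic radius R = A/P = 0.3159/1.428 = 0.2212 m.
V = (1/n) R^(2/3) √S = (1/0.026) × 0.2212^(2/3) × √0.031 = 2.477 m/s. Hydraulic depth D_h = A/T = 0.3159/1.047 = 0.3018 m.
Froude number Fr = V/√(g·D_h) = 2.477/√(9.81×0.3018) = 1.44, which is greater than 1, so the flow is supercritical.

supercritical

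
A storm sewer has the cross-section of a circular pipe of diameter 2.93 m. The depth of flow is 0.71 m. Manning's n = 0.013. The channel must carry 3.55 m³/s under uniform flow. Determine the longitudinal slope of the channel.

For a circular section of diameter D = 2.93 m at depth y = 0.71 m, the central angle is θ = 2 arccos(1 − 2y/D) = 2.059 rad. Then A = (D²/8)(θ − sin θ) = 1.261 m² and P = Dθ/2 = 3.016 m.
Hydraulic radius R = A/P = 1.261/3.016 = 0.4182 m.
From Manning's equation, S = [nQ / (1 A R^(2/3))]² = [0.013 × 3.55 / (1 × 1.261 × 0.4182^(2/3))]² = 0.00428.

S = 0.00428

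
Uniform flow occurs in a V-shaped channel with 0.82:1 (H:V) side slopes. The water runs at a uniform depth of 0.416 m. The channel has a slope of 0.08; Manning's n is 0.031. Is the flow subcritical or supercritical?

For a triangular section with side slope z = 0.82: A = zy² = 0.82×0.416² = 0.1419 m²; P = 2y√(1+z²) = 2×0.416×1.293 = 1.076 m.
Hydraulic radius R = A/P = 0.1419/1.076 = 0.1319 m.
V = (1/n) R^(2/3) √S = (1/0.031) × 0.1319^(2/3) × √0.08 = 2.364 m/s. Hydraulic depth D_h = A/T = 0.1419/0.6822 = 0.208 m.
Froude number Fr = V/√(g·D_h) = 2.364/√(9.81×0.208) = 1.65, which is greater than 1, so the flow is supercritical.

supercritical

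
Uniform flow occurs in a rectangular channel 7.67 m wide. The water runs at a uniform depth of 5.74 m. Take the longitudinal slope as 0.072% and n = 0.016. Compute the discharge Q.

Flow area A = b·y = 7.67 × 5.74 = 44.03 m². Wetted perimeter P = b + 2y = 7.67 + 2×5.74 = 19.15 m.
Hydraulic radius R = A/P = 44.03/19.15 = 2.299 m.
Manning's equation: Q = (1/n) A R^(2/3) S^(1/2) = (1/0.016) × 44.03 × 2.299^(2/3) × 0.00072^(1/2) = 129 m³/s.

Q = 129 m³/s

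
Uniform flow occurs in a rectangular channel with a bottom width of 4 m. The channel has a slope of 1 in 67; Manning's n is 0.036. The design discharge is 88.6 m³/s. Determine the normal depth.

Manning's equation rearranged: A R^(2/3) = nQ / (1·√S) = 0.036 × 88.6 / (√0.01493) = 26.11.
At y = 4.51 m: A R^(2/3) = 22.42 — short.
At y = 5.12 m: A R^(2/3) = 26.09 — close enough.

y_n = 5.12 m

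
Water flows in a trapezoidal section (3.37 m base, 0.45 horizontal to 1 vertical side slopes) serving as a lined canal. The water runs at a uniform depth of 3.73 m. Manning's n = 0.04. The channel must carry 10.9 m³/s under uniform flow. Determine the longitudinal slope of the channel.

S = 0.000279

With bottom width b = 3.37 m and side slope z = 0.45: A = (b + zy)y = (3.37 + 0.45×3.73)×3.73 = 18.83 m²; P = b + 2y√(1+z²) = 3.37 + 2×3.73×1.097 = 11.55 m.
Hydraulic radius R = A/P = 18.83/11.55 = 1.63 m.
From Manning's equation, S = [nQ / (1 A R^(2/3))]² = [0.04 × 10.9 / (1 × 18.83 × 1.63^(2/3))]² = 0.000279.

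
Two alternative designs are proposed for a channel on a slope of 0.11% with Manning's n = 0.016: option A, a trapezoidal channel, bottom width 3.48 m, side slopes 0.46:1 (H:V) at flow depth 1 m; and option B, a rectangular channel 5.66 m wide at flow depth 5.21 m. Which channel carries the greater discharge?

channel B

Channel A: With bottom width b = 3.48 m and side slope z = 0.46: A = (b + zy)y = (3.48 + 0.46×1)×1 = 3.94 m²; P = b + 2y√(1+z²) = 3.48 + 2×1×1.101 = 5.681 m. Hydraulic radius R = A/P = 3.94/5.681 = 0.6935 m. Q_A = (1/0.016)·3.94·0.6935^(2/3)·√0.0011 = 6.399 m³/s.
Channel B: Flow area A = b·y = 5.66 × 5.21 = 29.49 m². Wetted perimeter P = b + 2y = 5.66 + 2×5.21 = 16.08 m. Hydraulic radius R = A/P = 29.49/16.08 = 1.834 m. Q_B = (1/0.016)·29.49·1.834^(2/3)·√0.0011 = 91.58 m³/s.
Q_A = 6.399 m³/s vs Q_B = 91.58 m³/s, so channel B carries more.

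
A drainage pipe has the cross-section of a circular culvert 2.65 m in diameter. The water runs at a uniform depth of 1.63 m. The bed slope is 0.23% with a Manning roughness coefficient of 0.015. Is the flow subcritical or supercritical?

subcritical

For a circular section of diameter D = 2.65 m at depth y = 1.63 m, the central angle is θ = 2 arccos(1 − 2y/D) = 3.606 rad. Then A = (D²/8)(θ − sin θ) = 3.559 m² and P = Dθ/2 = 4.778 m.
Hydraulic radius R = A/P = 3.559/4.778 = 0.7448 m.
V = (1/n) R^(2/3) √S = (1/0.015) × 0.7448^(2/3) × √0.0023 = 2.627 m/s. Hydraulic depth D_h = A/T = 3.559/2.579 = 1.38 m.
Froude number Fr = V/√(g·D_h) = 2.627/√(9.81×1.38) = 0.714, which is less than 1, so the flow is subcritical.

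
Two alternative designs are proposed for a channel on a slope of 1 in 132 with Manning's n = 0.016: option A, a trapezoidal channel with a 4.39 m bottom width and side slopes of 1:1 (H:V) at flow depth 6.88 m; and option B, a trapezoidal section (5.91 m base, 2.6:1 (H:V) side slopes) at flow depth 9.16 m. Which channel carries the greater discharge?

Channel A: With bottom width b = 4.39 m and side slope z = 1: A = (b + zy)y = (4.39 + 1×6.88)×6.88 = 77.54 m²; P = b + 2y√(1+z²) = 4.39 + 2×6.88×1.414 = 23.85 m. Hydraulic radius R = A/P = 77.54/23.85 = 3.251 m. Q_A = (1/0.016)·77.54·3.251^(2/3)·√0.007576 = 925.7 m³/s.
Channel B: With bottom width b = 5.91 m and side slope z = 2.6: A = (b + zy)y = (5.91 + 2.6×9.16)×9.16 = 272.3 m²; P = b + 2y√(1+z²) = 5.91 + 2×9.16×2.786 = 56.94 m. Hydraulic radius R = A/P = 272.3/56.94 = 4.782 m. Q_B = (1/0.016)·272.3·4.782^(2/3)·√0.007576 = 4204 m³/s.
Q_A = 925.7 m³/s vs Q_B = 4204 m³/s, so channel B carries more.

channel B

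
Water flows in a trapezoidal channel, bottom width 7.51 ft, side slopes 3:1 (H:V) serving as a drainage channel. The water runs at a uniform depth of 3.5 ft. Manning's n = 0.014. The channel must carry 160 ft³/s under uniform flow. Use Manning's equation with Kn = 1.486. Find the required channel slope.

With bottom width b = 7.51 ft and side slope z = 3: A = (b + zy)y = (7.51 + 3×3.5)×3.5 = 63.03 ft²; P = b + 2y√(1+z²) = 7.51 + 2×3.5×3.162 = 29.65 ft.
Hydraulic radius R = A/P = 63.03/29.65 = 2.126 ft.
From Manning's equation, S = [nQ / (1.486 A R^(2/3))]² = [0.014 × 160 / (1.486 × 63.03 × 2.126^(2/3))]² = 0.000209.

S = 0.000209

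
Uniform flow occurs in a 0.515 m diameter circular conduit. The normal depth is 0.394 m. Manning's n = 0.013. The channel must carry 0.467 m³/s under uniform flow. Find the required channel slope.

S = 0.015

For a circular section of diameter D = 0.515 m at depth y = 0.394 m, the central angle is θ = 2 arccos(1 − 2y/D) = 4.259 rad. Then A = (D²/8)(θ − sin θ) = 0.171 m² and P = Dθ/2 = 1.097 m.
Hydraulic radius R = A/P = 0.171/1.097 = 0.1559 m.
From Manning's equation, S = [nQ / (1 A R^(2/3))]² = [0.013 × 0.467 / (1 × 0.171 × 0.1559^(2/3))]² = 0.015.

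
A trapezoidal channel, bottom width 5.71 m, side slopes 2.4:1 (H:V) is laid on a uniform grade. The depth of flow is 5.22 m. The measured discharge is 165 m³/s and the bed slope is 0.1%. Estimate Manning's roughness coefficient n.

With bottom width b = 5.71 m and side slope z = 2.4: A = (b + zy)y = (5.71 + 2.4×5.22)×5.22 = 95.2 m²; P = b + 2y√(1+z²) = 5.71 + 2×5.22×2.6 = 32.85 m.
Hydraulic radius R = A/P = 95.2/32.85 = 2.898 m.
Rearranging Manning's equation: n = (1/Q) A R^(2/3) S^(1/2) = (1/165) × 95.2 × 2.898^(2/3) × √0.001 = 0.0371.

n = 0.0371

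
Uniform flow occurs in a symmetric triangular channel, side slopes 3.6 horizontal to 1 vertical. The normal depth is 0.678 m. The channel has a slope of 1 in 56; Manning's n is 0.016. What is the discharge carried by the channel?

Q = 6.56 m³/s

For a triangular section with side slope z = 3.6: A = zy² = 3.6×0.678² = 1.655 m²; P = 2y√(1+z²) = 2×0.678×3.736 = 5.066 m.
Hydraulic radius R = A/P = 1.655/5.066 = 0.3266 m.
Manning's equation: Q = (1/n) A R^(2/3) S^(1/2) = (1/0.016) × 1.655 × 0.3266^(2/3) × 0.01786^(1/2) = 6.56 m³/s.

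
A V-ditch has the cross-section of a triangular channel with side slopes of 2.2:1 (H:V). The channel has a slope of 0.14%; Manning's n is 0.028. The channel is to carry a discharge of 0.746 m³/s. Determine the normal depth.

Manning's equation rearranged: A R^(2/3) = nQ / (1·√S) = 0.028 × 0.746 / (√0.0014) = 0.5583.
At y = 0.915 m: A R^(2/3) = 1.027 — over.
At y = 0.502 m: A R^(2/3) = 0.2072 — short.
At y = 0.728 m: A R^(2/3) = 0.5583 — matches.

y_n = 0.728 m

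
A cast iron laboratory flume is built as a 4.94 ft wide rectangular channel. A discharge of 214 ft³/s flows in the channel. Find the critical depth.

y_c = 3.88 ft

For a rectangular channel, critical depth y_c = (q²/g)^(1/3) where q = Q/b = 214/4.94 = 43.32 ft²/s.
So y_c = (43.32²/32.2)^(1/3) = 3.88 ft.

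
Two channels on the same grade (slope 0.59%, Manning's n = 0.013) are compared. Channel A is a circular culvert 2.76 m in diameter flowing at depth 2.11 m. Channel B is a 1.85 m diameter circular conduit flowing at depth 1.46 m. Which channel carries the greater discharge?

Channel A: For a circular section of diameter D = 2.76 m at depth y = 2.11 m, the central angle is θ = 2 arccos(1 − 2y/D) = 4.256 rad. Then A = (D²/8)(θ − sin θ) = 4.908 m² and P = Dθ/2 = 5.874 m. Hydraulic radius R = A/P = 4.908/5.874 = 0.8355 m. Q_A = (1/0.013)·4.908·0.8355^(2/3)·√0.0059 = 25.72 m³/s.
Channel B: For a circular section of diameter D = 1.85 m at depth y = 1.46 m, the central angle is θ = 2 arccos(1 − 2y/D) = 4.375 rad. Then A = (D²/8)(θ − sin θ) = 2.275 m² and P = Dθ/2 = 4.047 m. Hydraulic radius R = A/P = 2.275/4.047 = 0.5623 m. Q_B = (1/0.013)·2.275·0.5623^(2/3)·√0.0059 = 9.159 m³/s.
Q_A = 25.72 m³/s vs Q_B = 9.159 m³/s, so channel A carries more.

channel A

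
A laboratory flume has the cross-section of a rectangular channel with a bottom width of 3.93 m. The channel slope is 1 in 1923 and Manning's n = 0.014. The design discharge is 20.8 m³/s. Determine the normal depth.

Manning's equation rearranged: A R^(2/3) = nQ / (1·√S) = 0.014 × 20.8 / (√0.00052) = 12.77.
Try y = 3.47 m: A R^(2/3) = 15.86 — over.
Try y = 2.92 m: A R^(2/3) = 12.78 — matches.

y_n = 2.92 m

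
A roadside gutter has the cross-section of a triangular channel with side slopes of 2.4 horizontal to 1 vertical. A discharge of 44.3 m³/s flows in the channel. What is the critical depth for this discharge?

y_c = 2.34 m

At critical depth, Q² T / (g A³) = 1, i.e. A³/T = Q²/g = 44.3²/9.81 = 200.
Try y = 2.89 m: A³/T = 580.6 — too large.
Try y = 1.61 m: A³/T = 31.15 — too small.
Try y = 2.34 m: A³/T = 202.1 — ≈ 200.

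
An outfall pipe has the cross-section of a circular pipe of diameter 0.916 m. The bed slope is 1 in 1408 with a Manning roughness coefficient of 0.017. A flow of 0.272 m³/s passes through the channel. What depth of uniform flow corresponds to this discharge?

Manning's equation rearranged: A R^(2/3) = nQ / (1·√S) = 0.017 × 0.272 / (√0.0007102) = 0.1735.
Try y = 0.5 m: A R^(2/3) = 0.1427 — short.
Try y = 0.642 m: A R^(2/3) = 0.2069 — over.
Try y = 0.567 m: A R^(2/3) = 0.1737 — matches.

y_n = 0.567 m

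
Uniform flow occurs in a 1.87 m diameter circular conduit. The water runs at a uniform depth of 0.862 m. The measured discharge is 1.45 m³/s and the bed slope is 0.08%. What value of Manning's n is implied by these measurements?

For a circular section of diameter D = 1.87 m at depth y = 0.862 m, the central angle is θ = 2 arccos(1 − 2y/D) = 2.985 rad. Then A = (D²/8)(θ − sin θ) = 1.237 m² and P = Dθ/2 = 2.791 m.
Hydraulic radius R = A/P = 1.237/2.791 = 0.4431 m.
Rearranging Manning's equation: n = (1/Q) A R^(2/3) S^(1/2) = (1/1.45) × 1.237 × 0.4431^(2/3) × √0.0008 = 0.014.

n = 0.014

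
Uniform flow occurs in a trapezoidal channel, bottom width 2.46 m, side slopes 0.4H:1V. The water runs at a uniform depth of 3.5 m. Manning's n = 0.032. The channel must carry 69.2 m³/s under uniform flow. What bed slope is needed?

With bottom width b = 2.46 m and side slope z = 0.4: A = (b + zy)y = (2.46 + 0.4×3.5)×3.5 = 13.51 m²; P = b + 2y√(1+z²) = 2.46 + 2×3.5×1.077 = 9.999 m.
Hydraulic radius R = A/P = 13.51/9.999 = 1.351 m.
From Manning's equation, S = [nQ / (1 A R^(2/3))]² = [0.032 × 69.2 / (1 × 13.51 × 1.351^(2/3))]² = 0.018.

S = 0.018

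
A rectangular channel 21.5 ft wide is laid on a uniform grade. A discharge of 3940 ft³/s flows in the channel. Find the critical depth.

y_c = 10.1 ft

For a rectangular channel, critical depth y_c = (q²/g)^(1/3) where q = Q/b = 3940/21.5 = 183.3 ft²/s.
So y_c = (183.3²/32.2)^(1/3) = 10.1 ft.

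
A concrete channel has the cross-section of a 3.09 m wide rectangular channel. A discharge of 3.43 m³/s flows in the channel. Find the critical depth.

For a rectangular channel, critical depth y_c = (q²/g)^(1/3) where q = Q/b = 3.43/3.09 = 1.11 m²/s.
So y_c = (1.11²/9.81)^(1/3) = 0.501 m.

y_c = 0.501 m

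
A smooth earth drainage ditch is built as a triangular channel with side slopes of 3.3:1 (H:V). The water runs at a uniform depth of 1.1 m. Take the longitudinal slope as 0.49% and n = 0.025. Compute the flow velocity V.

For a triangular section with side slope z = 3.3: A = zy² = 3.3×1.1² = 3.993 m²; P = 2y√(1+z²) = 2×1.1×3.448 = 7.586 m.
Hydraulic radius R = A/P = 3.993/7.586 = 0.5264 m.
From Manning's equation, V = (1/n) R^(2/3) S^(1/2) = (1/0.025) × 0.5264^(2/3) × 0.0049^(1/2) = 1.83 m/s.

V = 1.83 m/s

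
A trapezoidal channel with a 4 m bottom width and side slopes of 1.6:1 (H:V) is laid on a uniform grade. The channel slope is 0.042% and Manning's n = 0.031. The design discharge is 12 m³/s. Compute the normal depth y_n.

Manning's equation rearranged: A R^(2/3) = nQ / (1·√S) = 0.031 × 12 / (√0.00042) = 18.15.
Try y = 2.54 m: A R^(2/3) = 26.93 — too large.
Try y = 1.49 m: A R^(2/3) = 9.439 — too small.
Try y = 2.09 m: A R^(2/3) = 18.2 — ≈ 18.15.

y_n = 2.09 m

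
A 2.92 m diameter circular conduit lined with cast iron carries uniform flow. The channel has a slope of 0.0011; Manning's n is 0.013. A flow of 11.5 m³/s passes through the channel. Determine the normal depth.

y_n = 2.03 m

Manning's equation rearranged: A R^(2/3) = nQ / (1·√S) = 0.013 × 11.5 / (√0.0011) = 4.508.
At y = 2.34 m: A R^(2/3) = 5.316 — too large.
At y = 2.03 m: A R^(2/3) = 4.505 — ≈ 4.508.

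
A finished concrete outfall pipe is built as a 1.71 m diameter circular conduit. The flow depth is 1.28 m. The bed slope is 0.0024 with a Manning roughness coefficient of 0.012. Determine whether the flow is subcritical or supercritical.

For a circular section of diameter D = 1.71 m at depth y = 1.28 m, the central angle is θ = 2 arccos(1 − 2y/D) = 4.182 rad. Then A = (D²/8)(θ − sin θ) = 1.844 m² and P = Dθ/2 = 3.576 m.
Hydraulic radius R = A/P = 1.844/3.576 = 0.5157 m.
V = (1/n) R^(2/3) √S = (1/0.012) × 0.5157^(2/3) × √0.0024 = 2.625 m/s. Hydraulic depth D_h = A/T = 1.844/1.484 = 1.243 m.
Froude number Fr = V/√(g·D_h) = 2.625/√(9.81×1.243) = 0.752, which is less than 1, so the flow is subcritical.

subcritical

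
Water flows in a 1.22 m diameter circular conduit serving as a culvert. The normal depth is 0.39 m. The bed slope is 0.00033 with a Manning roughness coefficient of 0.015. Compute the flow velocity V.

For a circular section of diameter D = 1.22 m at depth y = 0.39 m, the central angle is θ = 2 arccos(1 − 2y/D) = 2.404 rad. Then A = (D²/8)(θ − sin θ) = 0.322 m² and P = Dθ/2 = 1.466 m.
Hydraulic radius R = A/P = 0.322/1.466 = 0.2196 m.
From Manning's equation, V = (1/n) R^(2/3) S^(1/2) = (1/0.015) × 0.2196^(2/3) × 0.00033^(1/2) = 0.441 m/s.

V = 0.441 m/s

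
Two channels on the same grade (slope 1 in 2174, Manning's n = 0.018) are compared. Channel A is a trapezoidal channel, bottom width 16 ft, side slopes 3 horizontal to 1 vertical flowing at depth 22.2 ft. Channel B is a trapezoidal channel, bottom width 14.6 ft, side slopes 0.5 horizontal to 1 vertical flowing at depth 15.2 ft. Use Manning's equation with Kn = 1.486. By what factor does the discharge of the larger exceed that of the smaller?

Channel A: With bottom width b = 16 ft and side slope z = 3: A = (b + zy)y = (16 + 3×22.2)×22.2 = 1834 ft²; P = b + 2y√(1+z²) = 16 + 2×22.2×3.162 = 156.4 ft. Hydraulic radius R = A/P = 1834/156.4 = 11.72 ft. Q_A = (1.486/0.018)·1834·11.72^(2/3)·√0.00046 = 16760 ft³/s.
Channel B: With bottom width b = 14.6 ft and side slope z = 0.5: A = (b + zy)y = (14.6 + 0.5×15.2)×15.2 = 337.4 ft²; P = b + 2y√(1+z²) = 14.6 + 2×15.2×1.118 = 48.59 ft. Hydraulic radius R = A/P = 337.4/48.59 = 6.945 ft. Q_B = (1.486/0.018)·337.4·6.945^(2/3)·√0.00046 = 2175 ft³/s.
The larger discharge is 16760 ft³/s and the smaller is 2175 ft³/s; the ratio is 7.7.

7.7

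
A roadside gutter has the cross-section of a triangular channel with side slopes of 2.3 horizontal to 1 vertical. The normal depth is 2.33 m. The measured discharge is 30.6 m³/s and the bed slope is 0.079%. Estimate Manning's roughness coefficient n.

n = 0.012

For a triangular section with side slope z = 2.3: A = zy² = 2.3×2.33² = 12.49 m²; P = 2y√(1+z²) = 2×2.33×2.508 = 11.69 m.
Hydraulic radius R = A/P = 12.49/11.69 = 1.068 m.
Rearranging Manning's equation: n = (1/Q) A R^(2/3) S^(1/2) = (1/30.6) × 12.49 × 1.068^(2/3) × √0.00079 = 0.012.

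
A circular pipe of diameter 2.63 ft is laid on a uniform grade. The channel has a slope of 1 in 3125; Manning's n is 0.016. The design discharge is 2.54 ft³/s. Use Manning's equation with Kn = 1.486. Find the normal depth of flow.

y_n = 1.11 ft

Manning's equation rearranged: A R^(2/3) = nQ / (1.486·√S) = 0.016 × 2.54 / (1.486 × √0.00032) = 1.529.
Try y = 0.818 ft: A R^(2/3) = 0.8625 — too small.
Try y = 1.11 ft: A R^(2/3) = 1.526 — close enough.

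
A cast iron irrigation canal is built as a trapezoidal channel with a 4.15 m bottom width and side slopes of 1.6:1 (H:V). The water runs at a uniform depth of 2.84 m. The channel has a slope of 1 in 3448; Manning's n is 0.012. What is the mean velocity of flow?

With bottom width b = 4.15 m and side slope z = 1.6: A = (b + zy)y = (4.15 + 1.6×2.84)×2.84 = 24.69 m²; P = b + 2y√(1+z²) = 4.15 + 2×2.84×1.887 = 14.87 m.
Hydraulic radius R = A/P = 24.69/14.87 = 1.661 m.
From Manning's equation, V = (1/n) R^(2/3) S^(1/2) = (1/0.012) × 1.661^(2/3) × 0.00029^(1/2) = 1.99 m/s.

V = 1.99 m/s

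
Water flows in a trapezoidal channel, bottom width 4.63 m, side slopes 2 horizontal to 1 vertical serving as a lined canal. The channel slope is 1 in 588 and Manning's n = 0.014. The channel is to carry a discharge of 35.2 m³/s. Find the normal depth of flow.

Manning's equation rearranged: A R^(2/3) = nQ / (1·√S) = 0.014 × 35.2 / (√0.001701) = 11.95.
At y = 1.83 m: A R^(2/3) = 16.98 — over.
At y = 1.13 m: A R^(2/3) = 6.732 — short.
At y = 1.53 m: A R^(2/3) = 11.97 — matches.

y_n = 1.53 m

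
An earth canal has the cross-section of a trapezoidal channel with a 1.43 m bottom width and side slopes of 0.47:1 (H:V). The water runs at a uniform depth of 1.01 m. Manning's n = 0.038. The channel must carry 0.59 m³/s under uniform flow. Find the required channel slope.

S = 0.00032

With bottom width b = 1.43 m and side slope z = 0.47: A = (b + zy)y = (1.43 + 0.47×1.01)×1.01 = 1.924 m²; P = b + 2y√(1+z²) = 1.43 + 2×1.01×1.105 = 3.662 m.
Hydraulic radius R = A/P = 1.924/3.662 = 0.5253 m.
From Manning's equation, S = [nQ / (1 A R^(2/3))]² = [0.038 × 0.59 / (1 × 1.924 × 0.5253^(2/3))]² = 0.00032.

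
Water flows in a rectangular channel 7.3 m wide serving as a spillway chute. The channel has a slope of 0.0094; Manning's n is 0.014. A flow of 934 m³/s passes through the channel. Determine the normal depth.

y_n = 9.65 m

Manning's equation rearranged: A R^(2/3) = nQ / (1·√S) = 0.014 × 934 / (√0.0094) = 134.9.
Try y = 7.03 m: A R^(2/3) = 92.06 — short.
Try y = 11.6 m: A R^(2/3) = 167.3 — over.
Try y = 9.65 m: A R^(2/3) = 134.8 — matches.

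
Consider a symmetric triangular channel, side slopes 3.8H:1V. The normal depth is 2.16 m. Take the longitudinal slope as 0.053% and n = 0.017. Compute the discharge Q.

For a triangular section with side slope z = 3.8: A = zy² = 3.8×2.16² = 17.73 m²; P = 2y√(1+z²) = 2×2.16×3.929 = 16.97 m.
Hydraulic radius R = A/P = 17.73/16.97 = 1.044 m.
Manning's equation: Q = (1/n) A R^(2/3) S^(1/2) = (1/0.017) × 17.73 × 1.044^(2/3) × 0.00053^(1/2) = 24.7 m³/s.

Q = 24.7 m³/s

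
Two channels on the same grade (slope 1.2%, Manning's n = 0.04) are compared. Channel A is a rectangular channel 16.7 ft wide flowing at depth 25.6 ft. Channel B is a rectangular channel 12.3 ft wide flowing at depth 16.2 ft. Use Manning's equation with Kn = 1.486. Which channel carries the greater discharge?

Channel A: Flow area A = b·y = 16.7 × 25.6 = 427.5 ft². Wetted perimeter P = b + 2y = 16.7 + 2×25.6 = 67.9 ft. Hydraulic radius R = A/P = 427.5/67.9 = 6.296 ft. Q_A = (1.486/0.04)·427.5·6.296^(2/3)·√0.012 = 5932 ft³/s.
Channel B: Flow area A = b·y = 12.3 × 16.2 = 199.3 ft². Wetted perimeter P = b + 2y = 12.3 + 2×16.2 = 44.7 ft. Hydraulic radius R = A/P = 199.3/44.7 = 4.458 ft. Q_B = (1.486/0.04)·199.3·4.458^(2/3)·√0.012 = 2196 ft³/s.
Q_A = 5932 ft³/s vs Q_B = 2196 ft³/s, so channel A carries more.

channel A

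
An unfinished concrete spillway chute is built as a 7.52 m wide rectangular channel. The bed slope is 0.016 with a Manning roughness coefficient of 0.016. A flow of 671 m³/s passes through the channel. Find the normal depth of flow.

Manning's equation rearranged: A R^(2/3) = nQ / (1·√S) = 0.016 × 671 / (√0.016) = 84.88.
Trying y = 7.91 m: A R^(2/3) = 111 — over.
Trying y = 4.86 m: A R^(2/3) = 60.31 — short.
Trying y = 6.36 m: A R^(2/3) = 84.85 — matches.

y_n = 6.36 m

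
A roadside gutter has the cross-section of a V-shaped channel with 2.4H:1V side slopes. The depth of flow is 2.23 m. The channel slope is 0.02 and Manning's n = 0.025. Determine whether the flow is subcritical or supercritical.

For a triangular section with side slope z = 2.4: A = zy² = 2.4×2.23² = 11.93 m²; P = 2y√(1+z²) = 2×2.23×2.6 = 11.6 m.
Hydraulic radius R = A/P = 11.93/11.6 = 1.029 m.
V = (1/n) R^(2/3) √S = (1/0.025) × 1.029^(2/3) × √0.02 = 5.767 m/s. Hydraulic depth D_h = A/T = 11.93/10.7 = 1.115 m.
Froude number Fr = V/√(g·D_h) = 5.767/√(9.81×1.115) = 1.74, which is greater than 1, so the flow is supercritical.

supercritical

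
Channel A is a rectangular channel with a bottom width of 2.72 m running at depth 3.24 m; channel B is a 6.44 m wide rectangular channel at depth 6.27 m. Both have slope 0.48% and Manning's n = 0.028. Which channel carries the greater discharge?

channel B

Channel A: Flow area A = b·y = 2.72 × 3.24 = 8.813 m². Wetted perimeter P = b + 2y = 2.72 + 2×3.24 = 9.2 m. Hydraulic radius R = A/P = 8.813/9.2 = 0.9579 m. Q_A = (1/0.028)·8.813·0.9579^(2/3)·√0.0048 = 21.19 m³/s.
Channel B: Flow area A = b·y = 6.44 × 6.27 = 40.38 m². Wetted perimeter P = b + 2y = 6.44 + 2×6.27 = 18.98 m. Hydraulic radius R = A/P = 40.38/18.98 = 2.127 m. Q_B = (1/0.028)·40.38·2.127^(2/3)·√0.0048 = 165.3 m³/s.
Q_A = 21.19 m³/s vs Q_B = 165.3 m³/s, so channel B carries more.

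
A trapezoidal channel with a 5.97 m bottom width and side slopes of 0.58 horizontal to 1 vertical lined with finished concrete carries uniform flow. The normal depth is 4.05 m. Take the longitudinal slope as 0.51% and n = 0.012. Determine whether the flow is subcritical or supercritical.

With bottom width b = 5.97 m and side slope z = 0.58: A = (b + zy)y = (5.97 + 0.58×4.05)×4.05 = 33.69 m²; P = b + 2y√(1+z²) = 5.97 + 2×4.05×1.156 = 15.33 m.
Hydraulic radius R = A/P = 33.69/15.33 = 2.197 m.
V = (1/n) R^(2/3) √S = (1/0.012) × 2.197^(2/3) × √0.0051 = 10.06 m/s. Hydraulic depth D_h = A/T = 33.69/10.67 = 3.158 m.
Froude number Fr = V/√(g·D_h) = 10.06/√(9.81×3.158) = 1.81, which is greater than 1, so the flow is supercritical.

supercritical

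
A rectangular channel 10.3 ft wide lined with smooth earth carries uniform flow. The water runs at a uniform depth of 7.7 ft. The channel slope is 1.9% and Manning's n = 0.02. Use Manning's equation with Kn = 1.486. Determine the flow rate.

Flow area A = b·y = 10.3 × 7.7 = 79.31 ft². Wetted perimeter P = b + 2y = 10.3 + 2×7.7 = 25.7 ft.
Hydraulic radius R = A/P = 79.31/25.7 = 3.086 ft.
Manning's equation: Q = (1.486/n) A R^(2/3) S^(1/2) = (1.486/0.02) × 79.31 × 3.086^(2/3) × 0.019^(1/2) = 1720 ft³/s.

Q = 1720 ft³/s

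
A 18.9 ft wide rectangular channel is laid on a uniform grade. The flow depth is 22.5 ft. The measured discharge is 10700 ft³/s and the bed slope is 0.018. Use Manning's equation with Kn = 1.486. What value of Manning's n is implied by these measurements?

Flow area A = b·y = 18.9 × 22.5 = 425.2 ft². Wetted perimeter P = b + 2y = 18.9 + 2×22.5 = 63.9 ft.
Hydraulic radius R = A/P = 425.2/63.9 = 6.655 ft.
Rearranging Manning's equation: n = (1.486/Q) A R^(2/3) S^(1/2) = (1.486/10700) × 425.2 × 6.655^(2/3) × √0.018 = 0.028.

n = 0.028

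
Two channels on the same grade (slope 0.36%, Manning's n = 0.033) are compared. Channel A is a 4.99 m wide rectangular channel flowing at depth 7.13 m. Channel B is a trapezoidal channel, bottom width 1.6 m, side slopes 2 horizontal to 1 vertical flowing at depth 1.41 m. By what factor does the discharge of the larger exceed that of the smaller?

Channel A: Flow area A = b·y = 4.99 × 7.13 = 35.58 m². Wetted perimeter P = b + 2y = 4.99 + 2×7.13 = 19.25 m. Hydraulic radius R = A/P = 35.58/19.25 = 1.848 m. Q_A = (1/0.033)·35.58·1.848^(2/3)·√0.0036 = 97.42 m³/s.
Channel B: With bottom width b = 1.6 m and side slope z = 2: A = (b + zy)y = (1.6 + 2×1.41)×1.41 = 6.232 m²; P = b + 2y√(1+z²) = 1.6 + 2×1.41×2.236 = 7.906 m. Hydraulic radius R = A/P = 6.232/7.906 = 0.7883 m. Q_B = (1/0.033)·6.232·0.7883^(2/3)·√0.0036 = 9.67 m³/s.
The larger discharge is 97.42 m³/s and the smaller is 9.67 m³/s; the ratio is 10.1.

10.1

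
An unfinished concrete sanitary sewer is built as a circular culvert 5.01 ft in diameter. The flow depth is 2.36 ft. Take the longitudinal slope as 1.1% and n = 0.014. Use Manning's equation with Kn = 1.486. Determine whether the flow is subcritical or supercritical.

supercritical

For a circular section of diameter D = 5.01 ft at depth y = 2.36 ft, the central angle is θ = 2 arccos(1 − 2y/D) = 3.026 rad. Then A = (D²/8)(θ − sin θ) = 9.131 ft² and P = Dθ/2 = 7.58 ft.
Hydraulic radius R = A/P = 9.131/7.58 = 1.205 ft.
V = (1.486/n) R^(2/3) √S = (1.486/0.014) × 1.205^(2/3) × √0.011 = 12.6 ft/s. Hydraulic depth D_h = A/T = 9.131/5.002 = 1.826 ft.
Froude number Fr = V/√(g·D_h) = 12.6/√(32.2×1.826) = 1.64, which is greater than 1, so the flow is supercritical.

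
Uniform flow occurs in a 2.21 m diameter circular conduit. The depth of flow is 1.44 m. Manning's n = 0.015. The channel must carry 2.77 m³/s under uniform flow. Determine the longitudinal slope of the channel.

S = 0.000449

For a circular section of diameter D = 2.21 m at depth y = 1.44 m, the central angle is θ = 2 arccos(1 − 2y/D) = 3.758 rad. Then A = (D²/8)(θ − sin θ) = 2.647 m² and P = Dθ/2 = 4.152 m.
Hydraulic radius R = A/P = 2.647/4.152 = 0.6375 m.
From Manning's equation, S = [nQ / (1 A R^(2/3))]² = [0.015 × 2.77 / (1 × 2.647 × 0.6375^(2/3))]² = 0.000449.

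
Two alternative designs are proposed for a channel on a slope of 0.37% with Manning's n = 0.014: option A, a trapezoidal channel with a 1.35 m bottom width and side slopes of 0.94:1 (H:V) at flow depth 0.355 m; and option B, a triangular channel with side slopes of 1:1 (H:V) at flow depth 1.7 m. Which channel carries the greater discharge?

channel B

Channel A: With bottom width b = 1.35 m and side slope z = 0.94: A = (b + zy)y = (1.35 + 0.94×0.355)×0.355 = 0.5977 m²; P = b + 2y√(1+z²) = 1.35 + 2×0.355×1.372 = 2.324 m. Hydraulic radius R = A/P = 0.5977/2.324 = 0.2571 m. Q_A = (1/0.014)·0.5977·0.2571^(2/3)·√0.0037 = 1.05 m³/s.
Channel B: For a triangular section with side slope z = 1: A = zy² = 1×1.7² = 2.89 m²; P = 2y√(1+z²) = 2×1.7×1.414 = 4.808 m. Hydraulic radius R = A/P = 2.89/4.808 = 0.601 m. Q_B = (1/0.014)·2.89·0.601^(2/3)·√0.0037 = 8.943 m³/s.
Q_A = 1.05 m³/s vs Q_B = 8.943 m³/s, so channel B carries more.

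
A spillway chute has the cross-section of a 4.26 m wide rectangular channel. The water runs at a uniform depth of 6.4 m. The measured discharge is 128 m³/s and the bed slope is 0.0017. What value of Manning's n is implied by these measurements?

n = 0.012

Flow area A = b·y = 4.26 × 6.4 = 27.26 m². Wetted perimeter P = b + 2y = 4.26 + 2×6.4 = 17.06 m.
Hydraulic radius R = A/P = 27.26/17.06 = 1.598 m.
Rearranging Manning's equation: n = (1/Q) A R^(2/3) S^(1/2) = (1/128) × 27.26 × 1.598^(2/3) × √0.0017 = 0.012.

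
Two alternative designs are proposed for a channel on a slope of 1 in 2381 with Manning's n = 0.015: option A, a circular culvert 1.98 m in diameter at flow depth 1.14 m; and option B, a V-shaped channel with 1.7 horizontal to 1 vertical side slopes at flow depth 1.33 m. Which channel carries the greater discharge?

Channel A: For a circular section of diameter D = 1.98 m at depth y = 1.14 m, the central angle is θ = 2 arccos(1 − 2y/D) = 3.446 rad. Then A = (D²/8)(θ − sin θ) = 1.835 m² and P = Dθ/2 = 3.411 m. Hydraulic radius R = A/P = 1.835/3.411 = 0.538 m. Q_A = (1/0.015)·1.835·0.538^(2/3)·√0.00042 = 1.659 m³/s.
Channel B: For a triangular section with side slope z = 1.7: A = zy² = 1.7×1.33² = 3.007 m²; P = 2y√(1+z²) = 2×1.33×1.972 = 5.246 m. Hydraulic radius R = A/P = 3.007/5.246 = 0.5732 m. Q_B = (1/0.015)·3.007·0.5732^(2/3)·√0.00042 = 2.835 m³/s.
Q_A = 1.659 m³/s vs Q_B = 2.835 m³/s, so channel B carries more.

channel B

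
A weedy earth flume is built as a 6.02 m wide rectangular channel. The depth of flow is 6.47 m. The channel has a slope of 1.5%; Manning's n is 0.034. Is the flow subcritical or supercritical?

subcritical

Flow area A = b·y = 6.02 × 6.47 = 38.95 m². Wetted perimeter P = b + 2y = 6.02 + 2×6.47 = 18.96 m.
Hydraulic radius R = A/P = 38.95/18.96 = 2.054 m.
V = (1/n) R^(2/3) √S = (1/0.034) × 2.054^(2/3) × √0.015 = 5.821 m/s. Hydraulic depth D_h = A/T = 38.95/6.02 = 6.47 m.
Froude number Fr = V/√(g·D_h) = 5.821/√(9.81×6.47) = 0.731, which is less than 1, so the flow is subcritical.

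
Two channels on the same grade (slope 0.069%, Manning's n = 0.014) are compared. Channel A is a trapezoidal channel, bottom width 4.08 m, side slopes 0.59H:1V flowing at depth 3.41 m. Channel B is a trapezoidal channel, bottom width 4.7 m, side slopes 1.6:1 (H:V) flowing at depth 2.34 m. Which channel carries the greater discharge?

channel A

Channel A: With bottom width b = 4.08 m and side slope z = 0.59: A = (b + zy)y = (4.08 + 0.59×3.41)×3.41 = 20.77 m²; P = b + 2y√(1+z²) = 4.08 + 2×3.41×1.161 = 12 m. Hydraulic radius R = A/P = 20.77/12 = 1.731 m. Q_A = (1/0.014)·20.77·1.731^(2/3)·√0.00069 = 56.2 m³/s.
Channel B: With bottom width b = 4.7 m and side slope z = 1.6: A = (b + zy)y = (4.7 + 1.6×2.34)×2.34 = 19.76 m²; P = b + 2y√(1+z²) = 4.7 + 2×2.34×1.887 = 13.53 m. Hydraulic radius R = A/P = 19.76/13.53 = 1.46 m. Q_B = (1/0.014)·19.76·1.46^(2/3)·√0.00069 = 47.72 m³/s.
Q_A = 56.2 m³/s vs Q_B = 47.72 m³/s, so channel A carries more.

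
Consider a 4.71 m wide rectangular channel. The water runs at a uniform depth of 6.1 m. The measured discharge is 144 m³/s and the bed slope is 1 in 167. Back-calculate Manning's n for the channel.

n = 0.022

Flow area A = b·y = 4.71 × 6.1 = 28.73 m². Wetted perimeter P = b + 2y = 4.71 + 2×6.1 = 16.91 m.
Hydraulic radius R = A/P = 28.73/16.91 = 1.699 m.
Rearranging Manning's equation: n = (1/Q) A R^(2/3) S^(1/2) = (1/144) × 28.73 × 1.699^(2/3) × √0.005988 = 0.022.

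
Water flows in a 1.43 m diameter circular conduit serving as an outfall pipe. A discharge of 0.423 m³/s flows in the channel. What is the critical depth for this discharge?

y_c = 0.33 m

At critical depth, Q² T / (g A³) = 1, i.e. A³/T = Q²/g = 0.423²/9.81 = 0.01824.
Try y = 0.409 m: A³/T = 0.04219 — high.
Try y = 0.294 m: A³/T = 0.01164 — low.
Try y = 0.33 m: A³/T = 0.01829 — ≈ 0.01824.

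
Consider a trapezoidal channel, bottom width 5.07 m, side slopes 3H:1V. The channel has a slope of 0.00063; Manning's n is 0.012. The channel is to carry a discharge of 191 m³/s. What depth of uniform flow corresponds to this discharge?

Manning's equation rearranged: A R^(2/3) = nQ / (1·√S) = 0.012 × 191 / (√0.00063) = 91.32.
Trying y = 4.46 m: A R^(2/3) = 150.5 — too large.
Trying y = 3.58 m: A R^(2/3) = 91.11 — ≈ 91.32.

y_n = 3.58 m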